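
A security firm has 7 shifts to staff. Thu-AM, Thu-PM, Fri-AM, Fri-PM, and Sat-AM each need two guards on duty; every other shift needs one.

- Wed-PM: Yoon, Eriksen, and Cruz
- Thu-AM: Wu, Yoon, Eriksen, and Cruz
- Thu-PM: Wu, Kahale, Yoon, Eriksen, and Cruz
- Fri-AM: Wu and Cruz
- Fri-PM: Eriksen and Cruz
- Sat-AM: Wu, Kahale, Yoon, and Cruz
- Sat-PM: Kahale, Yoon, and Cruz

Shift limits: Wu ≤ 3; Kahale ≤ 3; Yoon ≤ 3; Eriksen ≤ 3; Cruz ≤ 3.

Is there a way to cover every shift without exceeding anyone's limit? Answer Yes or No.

Yes

Fri-AM can only be covered by Wu and Cruz, so that assignment is forced.
Fri-PM can only be covered by Eriksen and Cruz, so that assignment is forced.
One valid schedule: Wed-PM→Yoon, Thu-AM→Wu+Yoon, Thu-PM→Kahale+Yoon, Fri-AM→Wu+Cruz, Fri-PM→Eriksen+Cruz, Sat-AM→Wu+Kahale, Sat-PM→Kahale.
Loads: Wu 3/3, Kahale 3/3, Yoon 3/3, Eriksen 1/3, Cruz 2/3 — all within limits.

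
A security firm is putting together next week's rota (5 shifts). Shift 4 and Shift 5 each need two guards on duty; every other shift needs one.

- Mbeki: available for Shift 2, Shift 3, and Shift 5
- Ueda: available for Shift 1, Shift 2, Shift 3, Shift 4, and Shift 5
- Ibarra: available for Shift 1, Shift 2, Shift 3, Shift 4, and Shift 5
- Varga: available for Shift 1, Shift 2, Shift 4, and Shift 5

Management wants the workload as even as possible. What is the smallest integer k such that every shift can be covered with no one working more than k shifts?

2

With 4 guards and 7 worker-slots to fill, someone must work at least ⌈7/4⌉ = 2 shifts, so k ≥ 2.
k = 2 works: Shift 1→Ueda, Shift 2→Mbeki, Shift 3→Mbeki, Shift 4→Ueda+Ibarra, Shift 5→Ibarra+Varga.
Loads: Mbeki 2, Ueda 2, Ibarra 2, Varga 1 — all ≤ 2.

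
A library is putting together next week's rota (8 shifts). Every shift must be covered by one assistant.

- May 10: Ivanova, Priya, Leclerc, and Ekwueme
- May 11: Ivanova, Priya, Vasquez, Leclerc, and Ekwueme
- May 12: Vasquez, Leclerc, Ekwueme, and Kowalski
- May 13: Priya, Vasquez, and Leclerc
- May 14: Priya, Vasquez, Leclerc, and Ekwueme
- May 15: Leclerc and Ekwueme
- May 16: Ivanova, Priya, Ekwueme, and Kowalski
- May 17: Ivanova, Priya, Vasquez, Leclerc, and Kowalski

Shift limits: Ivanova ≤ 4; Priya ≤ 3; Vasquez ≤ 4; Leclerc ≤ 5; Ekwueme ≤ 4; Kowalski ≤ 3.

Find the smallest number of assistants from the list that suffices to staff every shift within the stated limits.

8 slots to fill and no one can take more than 5, so at least ⌈8/5⌉ = 2 assistants are needed.
Ivanova and Leclerc alone can cover everything: May 10→Ivanova, May 11→Ivanova, May 12→Leclerc, May 13→Leclerc, May 14→Leclerc, May 15→Leclerc, May 16→Ivanova, May 17→Ivanova.

2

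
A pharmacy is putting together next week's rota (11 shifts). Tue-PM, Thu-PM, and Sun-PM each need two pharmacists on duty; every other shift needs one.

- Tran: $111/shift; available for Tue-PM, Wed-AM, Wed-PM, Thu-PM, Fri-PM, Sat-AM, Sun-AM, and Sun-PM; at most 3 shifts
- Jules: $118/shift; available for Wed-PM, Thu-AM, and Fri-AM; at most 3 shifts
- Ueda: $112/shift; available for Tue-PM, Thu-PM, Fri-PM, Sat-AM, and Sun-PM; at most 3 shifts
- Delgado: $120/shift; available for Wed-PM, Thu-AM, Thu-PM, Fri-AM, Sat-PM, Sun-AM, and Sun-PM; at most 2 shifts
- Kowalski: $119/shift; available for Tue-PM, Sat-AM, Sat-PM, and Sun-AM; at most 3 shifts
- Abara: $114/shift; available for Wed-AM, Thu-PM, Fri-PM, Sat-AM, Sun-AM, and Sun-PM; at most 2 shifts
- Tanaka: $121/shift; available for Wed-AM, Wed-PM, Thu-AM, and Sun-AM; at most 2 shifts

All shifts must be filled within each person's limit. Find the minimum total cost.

Picking the cheapest available pharmacist for each shift independently would cost $1579, but that ignores the shift limits.
An optimal schedule: Tue-PM→Tran+Ueda, Wed-AM→Tran, Wed-PM→Jules, Thu-AM→Jules, Thu-PM→Ueda+Abara, Fri-AM→Jules, Fri-PM→Tran, Sat-AM→Kowalski, Sat-PM→Kowalski, Sun-AM→Kowalski, Sun-PM→Ueda+Abara.
Total: 111 + 112 + 111 + 118 + 118 + 112 + 114 + 118 + 111 + 119 + 119 + 119 + 112 + 114 = $1608.

$1608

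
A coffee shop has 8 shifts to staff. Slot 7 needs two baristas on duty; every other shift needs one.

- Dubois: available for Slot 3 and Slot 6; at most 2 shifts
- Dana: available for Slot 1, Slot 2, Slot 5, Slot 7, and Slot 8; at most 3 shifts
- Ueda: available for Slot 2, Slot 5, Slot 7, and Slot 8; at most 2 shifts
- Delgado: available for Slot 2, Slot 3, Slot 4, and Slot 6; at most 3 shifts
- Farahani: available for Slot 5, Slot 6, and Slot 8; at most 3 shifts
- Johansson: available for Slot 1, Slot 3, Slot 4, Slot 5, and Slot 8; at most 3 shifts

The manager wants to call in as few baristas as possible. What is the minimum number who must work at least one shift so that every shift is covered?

4

9 slots to fill and no one can take more than 3, so at least ⌈9/3⌉ = 3 baristas are needed.
No set of 3 baristas can cover every shift (each such set leaves at least one shift with no one available or exceeds a cap).
Dubois, Dana, Ueda, and Delgado alone can cover everything: Slot 1→Dana, Slot 2→Delgado, Slot 3→Dubois, Slot 4→Delgado, Slot 5→Dana, Slot 6→Dubois, Slot 7→Dana+Ueda, Slot 8→Ueda.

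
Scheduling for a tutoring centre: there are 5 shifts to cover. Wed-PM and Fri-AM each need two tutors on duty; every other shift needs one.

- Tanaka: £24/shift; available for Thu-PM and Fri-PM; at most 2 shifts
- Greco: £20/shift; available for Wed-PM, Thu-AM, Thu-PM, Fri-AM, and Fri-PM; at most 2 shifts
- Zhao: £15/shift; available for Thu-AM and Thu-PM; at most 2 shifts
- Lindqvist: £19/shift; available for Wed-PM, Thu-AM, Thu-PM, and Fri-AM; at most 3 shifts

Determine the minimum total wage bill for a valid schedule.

£132

Wed-PM can only be covered by Greco and Lindqvist, so that assignment is forced.
Fri-AM can only be covered by Greco and Lindqvist, so that assignment is forced.
Picking the cheapest available tutor for each shift independently would cost £128, but that ignores the shift limits.
An optimal schedule: Wed-PM→Lindqvist+Greco, Thu-AM→Zhao, Thu-PM→Zhao, Fri-AM→Lindqvist+Greco, Fri-PM→Tanaka.
Total: 19 + 20 + 15 + 15 + 19 + 20 + 24 = £132.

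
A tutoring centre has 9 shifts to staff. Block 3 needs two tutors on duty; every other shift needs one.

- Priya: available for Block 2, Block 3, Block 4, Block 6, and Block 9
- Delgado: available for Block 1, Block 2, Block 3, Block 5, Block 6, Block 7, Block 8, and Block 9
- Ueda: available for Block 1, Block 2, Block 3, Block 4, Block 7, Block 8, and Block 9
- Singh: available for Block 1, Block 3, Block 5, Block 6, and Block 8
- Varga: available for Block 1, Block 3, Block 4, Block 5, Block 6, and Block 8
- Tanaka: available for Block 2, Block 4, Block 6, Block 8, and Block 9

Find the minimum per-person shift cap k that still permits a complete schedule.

2

With 6 tutors and 10 worker-slots to fill, someone must work at least ⌈10/6⌉ = 2 shifts, so k ≥ 2.
k = 2 works: Block 1→Ueda, Block 2→Priya, Block 3→Singh+Varga, Block 4→Priya, Block 5→Delgado, Block 6→Singh, Block 7→Delgado, Block 8→Varga, Block 9→Ueda.
Loads: Priya 2, Delgado 2, Ueda 2, Singh 2, Varga 2, Tanaka 0 — all ≤ 2.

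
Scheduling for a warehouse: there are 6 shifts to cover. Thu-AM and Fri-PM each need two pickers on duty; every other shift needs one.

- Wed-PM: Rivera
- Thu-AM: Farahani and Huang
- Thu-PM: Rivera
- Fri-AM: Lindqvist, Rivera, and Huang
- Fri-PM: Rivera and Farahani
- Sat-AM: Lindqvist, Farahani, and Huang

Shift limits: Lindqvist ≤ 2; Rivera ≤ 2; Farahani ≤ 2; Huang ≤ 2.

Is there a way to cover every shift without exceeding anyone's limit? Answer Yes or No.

No

Total capacity is 8 and 8 slots are needed, so capacity alone doesn't rule it out.
Shifts {Wed-PM, Thu-PM, Fri-PM} need 4 worker-slots in total, but the pickers available for any of those shifts (Rivera and Farahani) can supply at most 3 among them. So no valid schedule exists.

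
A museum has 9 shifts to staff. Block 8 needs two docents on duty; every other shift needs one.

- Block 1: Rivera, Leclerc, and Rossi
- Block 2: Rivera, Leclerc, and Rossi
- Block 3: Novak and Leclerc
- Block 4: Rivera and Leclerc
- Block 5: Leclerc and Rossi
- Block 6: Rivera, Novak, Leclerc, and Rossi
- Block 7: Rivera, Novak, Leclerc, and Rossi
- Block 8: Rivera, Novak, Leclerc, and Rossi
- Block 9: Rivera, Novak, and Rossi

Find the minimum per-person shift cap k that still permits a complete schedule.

3

With 4 docents and 10 worker-slots to fill, someone must work at least ⌈10/4⌉ = 3 shifts, so k ≥ 3.
k = 3 works: Block 1→Rivera, Block 2→Rivera, Block 3→Novak, Block 4→Rivera, Block 5→Leclerc, Block 6→Novak, Block 7→Leclerc, Block 8→Leclerc+Rossi, Block 9→Novak.
Loads: Rivera 3, Novak 3, Leclerc 3, Rossi 1 — all ≤ 3.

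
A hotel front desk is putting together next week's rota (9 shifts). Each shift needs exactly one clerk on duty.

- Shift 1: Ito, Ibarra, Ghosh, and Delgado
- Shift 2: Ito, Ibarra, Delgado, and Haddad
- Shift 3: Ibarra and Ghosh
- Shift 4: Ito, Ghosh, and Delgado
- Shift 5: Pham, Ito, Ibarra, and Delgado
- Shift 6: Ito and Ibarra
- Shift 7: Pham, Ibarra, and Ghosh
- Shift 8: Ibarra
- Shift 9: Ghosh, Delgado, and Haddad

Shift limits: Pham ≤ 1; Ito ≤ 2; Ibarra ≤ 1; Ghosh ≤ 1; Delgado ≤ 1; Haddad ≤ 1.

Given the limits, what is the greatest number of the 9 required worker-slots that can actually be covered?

Total capacity across all clerks is 1+2+1+1+1+1 = 7, and 9 slots are needed, so at most 7 can be filled.
An assignment achieving 7: Shift 2→Haddad, Shift 3→Ghosh, Shift 4→Ito, Shift 6→Ito, Shift 7→Pham, Shift 8→Ibarra, Shift 9→Delgado.
Loads: Pham 1/1, Ito 2/2, Ibarra 1/1, Ghosh 1/1, Delgado 1/1, Haddad 1/1.

7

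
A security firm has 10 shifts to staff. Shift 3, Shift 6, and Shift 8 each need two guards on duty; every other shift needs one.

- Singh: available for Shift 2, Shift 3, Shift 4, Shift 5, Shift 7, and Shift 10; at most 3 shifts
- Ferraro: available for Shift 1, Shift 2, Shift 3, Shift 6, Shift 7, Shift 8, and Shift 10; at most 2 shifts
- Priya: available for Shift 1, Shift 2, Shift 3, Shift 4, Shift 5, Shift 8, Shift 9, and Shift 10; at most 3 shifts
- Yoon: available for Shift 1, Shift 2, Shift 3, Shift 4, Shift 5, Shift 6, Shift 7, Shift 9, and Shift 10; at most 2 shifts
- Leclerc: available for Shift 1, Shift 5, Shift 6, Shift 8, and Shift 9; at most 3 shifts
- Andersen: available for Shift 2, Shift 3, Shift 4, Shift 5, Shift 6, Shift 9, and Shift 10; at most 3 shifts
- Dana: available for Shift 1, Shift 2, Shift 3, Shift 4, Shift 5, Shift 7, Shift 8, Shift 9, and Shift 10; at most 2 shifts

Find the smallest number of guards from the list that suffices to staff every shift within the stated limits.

13 slots to fill and no one can take more than 3, so at least ⌈13/3⌉ = 5 guards are needed.
Singh, Ferraro, Priya, Yoon, and Leclerc alone can cover everything: Shift 1→Leclerc, Shift 2→Singh, Shift 3→Priya+Yoon, Shift 4→Singh, Shift 5→Leclerc, Shift 6→Ferraro+Yoon, Shift 7→Singh, Shift 8→Ferraro+Priya, Shift 9→Leclerc, Shift 10→Priya.

5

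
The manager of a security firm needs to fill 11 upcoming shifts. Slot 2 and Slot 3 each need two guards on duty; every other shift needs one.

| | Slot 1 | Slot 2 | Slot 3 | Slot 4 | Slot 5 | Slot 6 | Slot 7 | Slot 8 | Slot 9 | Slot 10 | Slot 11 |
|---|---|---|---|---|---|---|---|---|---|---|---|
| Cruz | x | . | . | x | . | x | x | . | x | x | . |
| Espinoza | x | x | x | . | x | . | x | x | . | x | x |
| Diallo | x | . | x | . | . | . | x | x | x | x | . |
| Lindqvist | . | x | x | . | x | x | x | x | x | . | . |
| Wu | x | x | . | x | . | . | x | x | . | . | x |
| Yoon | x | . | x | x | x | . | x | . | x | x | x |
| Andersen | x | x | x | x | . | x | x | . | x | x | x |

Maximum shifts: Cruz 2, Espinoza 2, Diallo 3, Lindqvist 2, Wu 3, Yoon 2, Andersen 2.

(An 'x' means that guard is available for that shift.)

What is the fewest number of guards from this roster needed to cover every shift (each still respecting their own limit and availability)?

6

13 slots to fill and no one can take more than 3, so at least ⌈13/3⌉ = 5 guards are needed.
Any 5 guards together have capacity at most 3+3+2+2+2 = 12 < 13 slots, so 5 can never suffice.
Cruz, Espinoza, Diallo, Lindqvist, Wu, and Yoon alone can cover everything: Slot 1→Wu, Slot 2→Espinoza+Lindqvist, Slot 3→Lindqvist+Yoon, Slot 4→Cruz, Slot 5→Espinoza, Slot 6→Cruz, Slot 7→Wu, Slot 8→Diallo, Slot 9→Diallo, Slot 10→Diallo, Slot 11→Wu.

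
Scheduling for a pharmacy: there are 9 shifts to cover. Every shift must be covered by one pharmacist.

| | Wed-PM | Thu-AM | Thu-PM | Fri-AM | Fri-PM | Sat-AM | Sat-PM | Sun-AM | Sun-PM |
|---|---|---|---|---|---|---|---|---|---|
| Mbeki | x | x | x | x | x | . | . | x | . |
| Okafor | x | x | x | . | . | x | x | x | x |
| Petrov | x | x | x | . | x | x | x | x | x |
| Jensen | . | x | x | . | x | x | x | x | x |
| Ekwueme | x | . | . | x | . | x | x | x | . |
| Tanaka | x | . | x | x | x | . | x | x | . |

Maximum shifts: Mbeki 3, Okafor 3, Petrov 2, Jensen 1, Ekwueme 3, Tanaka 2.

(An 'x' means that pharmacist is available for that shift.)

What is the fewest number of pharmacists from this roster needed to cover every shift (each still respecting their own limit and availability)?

9 slots to fill and no one can take more than 3, so at least ⌈9/3⌉ = 3 pharmacists are needed.
Mbeki, Okafor, and Ekwueme alone can cover everything: Wed-PM→Ekwueme, Thu-AM→Mbeki, Thu-PM→Mbeki, Fri-AM→Ekwueme, Fri-PM→Mbeki, Sat-AM→Okafor, Sat-PM→Okafor, Sun-AM→Ekwueme, Sun-PM→Okafor.

3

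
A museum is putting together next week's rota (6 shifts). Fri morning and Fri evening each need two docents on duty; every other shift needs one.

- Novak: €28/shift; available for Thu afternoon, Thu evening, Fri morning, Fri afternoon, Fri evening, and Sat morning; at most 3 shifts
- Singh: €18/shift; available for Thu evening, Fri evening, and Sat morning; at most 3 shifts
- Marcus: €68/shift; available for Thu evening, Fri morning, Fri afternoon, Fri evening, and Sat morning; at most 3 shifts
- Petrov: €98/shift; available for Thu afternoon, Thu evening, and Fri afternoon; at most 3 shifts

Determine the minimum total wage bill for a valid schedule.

Fri morning can only be covered by Novak and Marcus, so that assignment is forced.
Picking the cheapest available docent for each shift independently would cost €234, but that ignores the shift limits.
An optimal schedule: Thu afternoon→Novak, Thu evening→Singh, Fri morning→Novak+Marcus, Fri afternoon→Novak, Fri evening→Singh+Marcus, Sat morning→Singh.
Total: 28 + 18 + 28 + 68 + 28 + 18 + 68 + 18 = €274.

€274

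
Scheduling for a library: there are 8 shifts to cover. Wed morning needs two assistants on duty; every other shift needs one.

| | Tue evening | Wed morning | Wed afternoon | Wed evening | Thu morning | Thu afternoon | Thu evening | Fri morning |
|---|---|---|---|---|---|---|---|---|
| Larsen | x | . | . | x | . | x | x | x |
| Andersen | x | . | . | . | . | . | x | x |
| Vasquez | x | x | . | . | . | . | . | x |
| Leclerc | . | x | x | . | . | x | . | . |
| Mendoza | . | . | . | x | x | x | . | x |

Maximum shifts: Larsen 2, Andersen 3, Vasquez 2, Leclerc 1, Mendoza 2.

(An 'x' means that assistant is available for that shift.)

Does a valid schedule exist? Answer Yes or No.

No

Total capacity is 10 and 9 slots are needed, so capacity alone doesn't rule it out.
Shifts {Wed morning, Wed afternoon} need 3 worker-slots in total, but the assistants available for any of those shifts (Vasquez and Leclerc) can supply at most 2 among them. So no valid schedule exists.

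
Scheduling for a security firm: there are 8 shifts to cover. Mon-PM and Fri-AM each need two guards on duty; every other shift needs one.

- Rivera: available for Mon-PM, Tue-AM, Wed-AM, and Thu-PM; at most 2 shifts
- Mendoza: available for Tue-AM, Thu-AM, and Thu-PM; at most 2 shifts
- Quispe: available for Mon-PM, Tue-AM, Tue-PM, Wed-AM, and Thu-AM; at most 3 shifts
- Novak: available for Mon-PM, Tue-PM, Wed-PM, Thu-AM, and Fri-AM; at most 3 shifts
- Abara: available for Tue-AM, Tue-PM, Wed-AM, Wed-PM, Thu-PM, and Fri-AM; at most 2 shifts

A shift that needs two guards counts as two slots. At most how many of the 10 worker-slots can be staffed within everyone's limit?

Total capacity across all guards is 2+2+3+3+2 = 12, and 10 slots are needed, so at most 10 can be filled.
An assignment achieving 10: Mon-PM→Rivera+Quispe, Tue-AM→Quispe, Tue-PM→Quispe, Wed-AM→Rivera, Wed-PM→Novak, Thu-AM→Mendoza, Thu-PM→Mendoza, Fri-AM→Novak+Abara.
Loads: Rivera 2/2, Mendoza 2/2, Quispe 3/3, Novak 2/3, Abara 1/2.

10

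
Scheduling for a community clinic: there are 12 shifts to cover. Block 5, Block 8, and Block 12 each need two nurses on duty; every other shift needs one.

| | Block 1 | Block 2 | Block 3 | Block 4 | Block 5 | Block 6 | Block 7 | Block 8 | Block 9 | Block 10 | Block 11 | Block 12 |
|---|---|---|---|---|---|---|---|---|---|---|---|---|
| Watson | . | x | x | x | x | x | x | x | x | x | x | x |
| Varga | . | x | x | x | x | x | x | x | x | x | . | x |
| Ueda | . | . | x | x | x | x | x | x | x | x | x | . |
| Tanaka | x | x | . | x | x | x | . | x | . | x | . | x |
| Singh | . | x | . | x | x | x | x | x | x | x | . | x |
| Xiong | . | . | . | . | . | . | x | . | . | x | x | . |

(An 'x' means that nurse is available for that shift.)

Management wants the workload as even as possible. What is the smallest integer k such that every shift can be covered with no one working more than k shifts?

3

With 6 nurses and 15 worker-slots to fill, someone must work at least ⌈15/6⌉ = 3 shifts, so k ≥ 3.
k = 3 works: Block 1→Tanaka, Block 2→Watson, Block 3→Watson, Block 4→Varga, Block 5→Ueda+Singh, Block 6→Varga, Block 7→Ueda, Block 8→Tanaka+Singh, Block 9→Varga, Block 10→Ueda, Block 11→Watson, Block 12→Tanaka+Singh.
Loads: Watson 3, Varga 3, Ueda 3, Tanaka 3, Singh 3, Xiong 0 — all ≤ 3.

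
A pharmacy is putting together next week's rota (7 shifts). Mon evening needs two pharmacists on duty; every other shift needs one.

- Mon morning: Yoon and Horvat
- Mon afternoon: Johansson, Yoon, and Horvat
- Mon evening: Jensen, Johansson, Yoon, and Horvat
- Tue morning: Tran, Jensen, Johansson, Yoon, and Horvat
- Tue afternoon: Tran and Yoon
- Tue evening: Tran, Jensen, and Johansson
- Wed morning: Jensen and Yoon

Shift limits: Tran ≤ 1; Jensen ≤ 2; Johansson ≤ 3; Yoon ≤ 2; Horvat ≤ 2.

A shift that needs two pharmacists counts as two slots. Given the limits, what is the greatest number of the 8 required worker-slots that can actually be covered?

Total capacity across all pharmacists is 1+2+3+2+2 = 10, and 8 slots are needed, so at most 8 can be filled.
An assignment achieving 8: Mon morning→Yoon, Mon afternoon→Johansson, Mon evening→Johansson+Yoon, Tue morning→Johansson, Tue afternoon→Tran, Tue evening→Jensen, Wed morning→Jensen.
Loads: Tran 1/1, Jensen 2/2, Johansson 3/3, Yoon 2/2, Horvat 0/2.

8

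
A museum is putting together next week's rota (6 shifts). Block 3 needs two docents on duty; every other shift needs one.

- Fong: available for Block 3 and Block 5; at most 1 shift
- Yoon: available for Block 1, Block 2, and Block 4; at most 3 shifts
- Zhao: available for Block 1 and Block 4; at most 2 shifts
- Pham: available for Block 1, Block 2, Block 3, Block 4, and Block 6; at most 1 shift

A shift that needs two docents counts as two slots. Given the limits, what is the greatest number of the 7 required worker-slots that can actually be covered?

5

Total capacity across all docents is 1+3+2+1 = 7, and 7 slots are needed, so at most 7 can be filled.
Shifts {Block 3, Block 5} need 3 slots but only Fong and Pham are available for them, supplying at most 2 — so at least 1 slot must go unfilled.
An assignment achieving 5: Block 1→Yoon, Block 2→Yoon, Block 4→Yoon, Block 5→Fong, Block 6→Pham.
Loads: Fong 1/1, Yoon 3/3, Zhao 0/2, Pham 1/1.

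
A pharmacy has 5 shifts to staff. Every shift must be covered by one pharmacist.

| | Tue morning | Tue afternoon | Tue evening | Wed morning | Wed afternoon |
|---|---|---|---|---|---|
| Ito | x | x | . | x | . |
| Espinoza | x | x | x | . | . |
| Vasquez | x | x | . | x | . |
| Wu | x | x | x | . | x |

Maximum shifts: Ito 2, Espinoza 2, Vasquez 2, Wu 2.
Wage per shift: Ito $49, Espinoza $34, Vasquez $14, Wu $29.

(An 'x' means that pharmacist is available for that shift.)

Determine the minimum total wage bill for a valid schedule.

Wed afternoon can only be covered by Wu, so that assignment is forced.
Picking the cheapest available pharmacist for each shift independently would cost $100, but that ignores the shift limits.
An optimal schedule: Tue morning→Vasquez, Tue afternoon→Espinoza, Tue evening→Wu, Wed morning→Vasquez, Wed afternoon→Wu.
Total: 14 + 34 + 29 + 14 + 29 = $120.

$120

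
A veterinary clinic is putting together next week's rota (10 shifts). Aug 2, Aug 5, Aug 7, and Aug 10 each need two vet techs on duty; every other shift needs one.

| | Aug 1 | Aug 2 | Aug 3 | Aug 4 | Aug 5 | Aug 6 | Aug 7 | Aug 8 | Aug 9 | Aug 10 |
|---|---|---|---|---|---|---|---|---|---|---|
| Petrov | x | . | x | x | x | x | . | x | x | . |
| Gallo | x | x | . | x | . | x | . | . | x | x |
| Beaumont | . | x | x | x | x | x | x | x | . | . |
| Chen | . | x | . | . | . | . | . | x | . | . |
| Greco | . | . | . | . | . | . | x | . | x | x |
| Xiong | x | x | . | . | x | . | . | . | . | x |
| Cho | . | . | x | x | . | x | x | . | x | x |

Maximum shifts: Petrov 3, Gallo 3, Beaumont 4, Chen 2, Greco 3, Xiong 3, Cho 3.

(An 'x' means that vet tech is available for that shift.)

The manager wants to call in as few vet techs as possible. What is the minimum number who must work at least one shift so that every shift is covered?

14 slots to fill and no one can take more than 4, so at least ⌈14/4⌉ = 4 vet techs are needed.
Any 4 vet techs together have capacity at most 4+3+3+3 = 13 < 14 slots, so 4 can never suffice.
Petrov, Gallo, Beaumont, Chen, and Greco alone can cover everything: Aug 1→Petrov, Aug 2→Gallo+Beaumont, Aug 3→Petrov, Aug 4→Gallo, Aug 5→Petrov+Beaumont, Aug 6→Beaumont, Aug 7→Beaumont+Greco, Aug 8→Chen, Aug 9→Greco, Aug 10→Gallo+Greco.

5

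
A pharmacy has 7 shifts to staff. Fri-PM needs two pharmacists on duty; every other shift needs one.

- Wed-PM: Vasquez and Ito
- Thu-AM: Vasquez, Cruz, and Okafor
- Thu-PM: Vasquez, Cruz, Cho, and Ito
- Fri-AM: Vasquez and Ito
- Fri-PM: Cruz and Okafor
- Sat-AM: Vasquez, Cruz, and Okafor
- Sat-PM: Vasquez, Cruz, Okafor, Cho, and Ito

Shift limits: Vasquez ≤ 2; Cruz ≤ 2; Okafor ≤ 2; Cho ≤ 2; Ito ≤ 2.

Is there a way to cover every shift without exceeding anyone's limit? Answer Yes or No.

Yes

Fri-PM can only be covered by Cruz and Okafor, so that assignment is forced.
One valid schedule: Wed-PM→Vasquez, Thu-AM→Cruz, Thu-PM→Cho, Fri-AM→Vasquez, Fri-PM→Cruz+Okafor, Sat-AM→Okafor, Sat-PM→Cho.
Loads: Vasquez 2/2, Cruz 2/2, Okafor 2/2, Cho 2/2, Ito 0/2 — all within limits.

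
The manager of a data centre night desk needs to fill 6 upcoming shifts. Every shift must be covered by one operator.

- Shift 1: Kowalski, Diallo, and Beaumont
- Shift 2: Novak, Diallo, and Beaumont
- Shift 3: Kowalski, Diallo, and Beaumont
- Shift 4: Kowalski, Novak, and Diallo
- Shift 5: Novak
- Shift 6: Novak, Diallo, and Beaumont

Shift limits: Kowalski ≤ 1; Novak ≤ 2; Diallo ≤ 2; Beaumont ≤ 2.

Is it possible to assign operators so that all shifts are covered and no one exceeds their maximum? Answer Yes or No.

Yes

Shift 5 can only be covered by Novak, so that assignment is forced.
One valid schedule: Shift 1→Kowalski, Shift 2→Novak, Shift 3→Diallo, Shift 4→Diallo, Shift 5→Novak, Shift 6→Beaumont.
Loads: Kowalski 1/1, Novak 2/2, Diallo 2/2, Beaumont 1/2 — all within limits.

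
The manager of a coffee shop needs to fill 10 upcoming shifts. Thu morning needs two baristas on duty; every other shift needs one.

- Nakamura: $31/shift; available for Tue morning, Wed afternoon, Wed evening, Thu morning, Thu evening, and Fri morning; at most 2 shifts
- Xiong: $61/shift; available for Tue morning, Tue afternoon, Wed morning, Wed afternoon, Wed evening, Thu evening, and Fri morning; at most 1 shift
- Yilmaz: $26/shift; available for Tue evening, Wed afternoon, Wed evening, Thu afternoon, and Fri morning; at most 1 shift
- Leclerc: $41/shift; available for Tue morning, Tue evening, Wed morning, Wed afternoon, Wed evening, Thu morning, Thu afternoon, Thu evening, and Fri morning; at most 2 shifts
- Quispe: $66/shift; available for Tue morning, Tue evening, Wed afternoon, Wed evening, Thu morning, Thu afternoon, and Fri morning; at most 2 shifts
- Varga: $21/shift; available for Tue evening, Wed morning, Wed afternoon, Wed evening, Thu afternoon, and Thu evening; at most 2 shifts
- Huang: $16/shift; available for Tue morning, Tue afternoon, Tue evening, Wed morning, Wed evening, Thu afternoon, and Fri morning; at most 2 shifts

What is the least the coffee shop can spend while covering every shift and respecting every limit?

$371

Picking the cheapest available barista for each shift independently would cost $226, but that ignores the shift limits.
An optimal schedule: Tue morning→Nakamura, Tue afternoon→Huang, Tue evening→Varga, Wed morning→Huang, Wed afternoon→Leclerc, Wed evening→Quispe, Thu morning→Nakamura+Leclerc, Thu afternoon→Yilmaz, Thu evening→Varga, Fri morning→Xiong.
Total: 31 + 16 + 21 + 16 + 41 + 66 + 31 + 41 + 26 + 21 + 61 = $371.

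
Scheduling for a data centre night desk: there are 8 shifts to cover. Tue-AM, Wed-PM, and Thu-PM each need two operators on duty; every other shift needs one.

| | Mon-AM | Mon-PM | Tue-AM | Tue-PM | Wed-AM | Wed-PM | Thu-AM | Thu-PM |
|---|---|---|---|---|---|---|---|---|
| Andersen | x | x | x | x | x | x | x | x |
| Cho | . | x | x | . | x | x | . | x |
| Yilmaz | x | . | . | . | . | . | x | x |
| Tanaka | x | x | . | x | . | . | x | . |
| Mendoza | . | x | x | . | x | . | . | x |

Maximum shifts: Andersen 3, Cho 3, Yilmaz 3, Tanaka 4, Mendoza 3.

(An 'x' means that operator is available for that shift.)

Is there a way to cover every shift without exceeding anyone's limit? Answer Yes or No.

Yes

Wed-PM can only be covered by Andersen and Cho, so that assignment is forced.
One valid schedule: Mon-AM→Andersen, Mon-PM→Tanaka, Tue-AM→Cho+Mendoza, Tue-PM→Andersen, Wed-AM→Cho, Wed-PM→Andersen+Cho, Thu-AM→Yilmaz, Thu-PM→Yilmaz+Mendoza.
Loads: Andersen 3/3, Cho 3/3, Yilmaz 2/3, Tanaka 1/4, Mendoza 2/3 — all within limits.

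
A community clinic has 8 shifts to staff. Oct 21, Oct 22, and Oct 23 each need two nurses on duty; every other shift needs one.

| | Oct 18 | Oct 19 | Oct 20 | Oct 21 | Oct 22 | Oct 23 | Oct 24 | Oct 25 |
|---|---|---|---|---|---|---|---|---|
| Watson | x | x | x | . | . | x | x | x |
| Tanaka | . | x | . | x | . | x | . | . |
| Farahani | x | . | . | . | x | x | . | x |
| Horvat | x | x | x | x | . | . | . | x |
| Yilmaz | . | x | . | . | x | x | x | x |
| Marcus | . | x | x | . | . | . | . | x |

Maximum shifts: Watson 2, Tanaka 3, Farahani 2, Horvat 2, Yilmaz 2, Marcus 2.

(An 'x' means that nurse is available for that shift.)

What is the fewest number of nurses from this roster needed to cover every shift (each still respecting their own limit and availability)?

11 slots to fill and no one can take more than 3, so at least ⌈11/3⌉ = 4 nurses are needed.
Any 4 nurses together have capacity at most 3+2+2+2 = 9 < 11 slots, so 4 can never suffice.
Watson, Tanaka, Farahani, Horvat, and Yilmaz alone can cover everything: Oct 18→Farahani, Oct 19→Tanaka, Oct 20→Watson, Oct 21→Tanaka+Horvat, Oct 22→Farahani+Yilmaz, Oct 23→Tanaka+Yilmaz, Oct 24→Watson, Oct 25→Horvat.

5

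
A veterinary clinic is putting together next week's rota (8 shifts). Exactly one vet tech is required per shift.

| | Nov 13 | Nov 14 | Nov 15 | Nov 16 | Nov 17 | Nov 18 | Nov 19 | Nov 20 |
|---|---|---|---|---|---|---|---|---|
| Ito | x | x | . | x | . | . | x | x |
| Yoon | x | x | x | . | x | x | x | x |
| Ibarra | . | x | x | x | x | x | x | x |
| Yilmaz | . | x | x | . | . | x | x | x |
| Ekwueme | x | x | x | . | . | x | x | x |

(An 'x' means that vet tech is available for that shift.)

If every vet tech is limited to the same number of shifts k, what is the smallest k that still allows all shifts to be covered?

With 5 vet techs and 8 worker-slots to fill, someone must work at least ⌈8/5⌉ = 2 shifts, so k ≥ 2.
k = 2 works: Nov 13→Ito, Nov 14→Ibarra, Nov 15→Yoon, Nov 16→Ito, Nov 17→Yoon, Nov 18→Ibarra, Nov 19→Yilmaz, Nov 20→Yilmaz.
Loads: Ito 2, Yoon 2, Ibarra 2, Yilmaz 2, Ekwueme 0 — all ≤ 2.

2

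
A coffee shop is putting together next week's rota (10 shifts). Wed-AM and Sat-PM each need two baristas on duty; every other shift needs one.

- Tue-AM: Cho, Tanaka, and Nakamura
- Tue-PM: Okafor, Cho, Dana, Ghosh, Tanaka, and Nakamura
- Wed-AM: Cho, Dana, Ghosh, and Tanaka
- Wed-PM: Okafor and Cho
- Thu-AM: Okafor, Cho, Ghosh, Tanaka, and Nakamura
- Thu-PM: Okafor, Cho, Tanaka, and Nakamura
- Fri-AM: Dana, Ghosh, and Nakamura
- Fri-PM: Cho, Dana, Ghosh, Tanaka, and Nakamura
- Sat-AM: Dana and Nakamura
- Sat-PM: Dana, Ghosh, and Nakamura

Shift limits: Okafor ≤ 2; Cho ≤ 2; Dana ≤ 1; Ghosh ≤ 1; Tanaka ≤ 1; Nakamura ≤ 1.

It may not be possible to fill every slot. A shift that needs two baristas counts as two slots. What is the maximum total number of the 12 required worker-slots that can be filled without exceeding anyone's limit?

Total capacity across all baristas is 2+2+1+1+1+1 = 8, and 12 slots are needed, so at most 8 can be filled.
An assignment achieving 8: Tue-AM→Cho, Wed-AM→Cho+Tanaka, Wed-PM→Okafor, Thu-PM→Okafor, Fri-AM→Ghosh, Sat-AM→Dana, Sat-PM→Nakamura.
Loads: Okafor 2/2, Cho 2/2, Dana 1/1, Ghosh 1/1, Tanaka 1/1, Nakamura 1/1.

8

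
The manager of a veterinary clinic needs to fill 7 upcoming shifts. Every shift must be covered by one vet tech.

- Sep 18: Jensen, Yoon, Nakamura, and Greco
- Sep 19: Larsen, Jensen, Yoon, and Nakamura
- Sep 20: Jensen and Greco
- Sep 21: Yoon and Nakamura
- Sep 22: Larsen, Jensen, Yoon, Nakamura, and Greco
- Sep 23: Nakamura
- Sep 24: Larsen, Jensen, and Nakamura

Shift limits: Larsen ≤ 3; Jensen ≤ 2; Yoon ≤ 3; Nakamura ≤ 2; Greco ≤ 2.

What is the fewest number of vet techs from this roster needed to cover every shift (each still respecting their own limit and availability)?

3

7 slots to fill and no one can take more than 3, so at least ⌈7/3⌉ = 3 vet techs are needed.
Larsen, Jensen, and Nakamura alone can cover everything: Sep 18→Jensen, Sep 19→Larsen, Sep 20→Jensen, Sep 21→Nakamura, Sep 22→Larsen, Sep 23→Nakamura, Sep 24→Larsen.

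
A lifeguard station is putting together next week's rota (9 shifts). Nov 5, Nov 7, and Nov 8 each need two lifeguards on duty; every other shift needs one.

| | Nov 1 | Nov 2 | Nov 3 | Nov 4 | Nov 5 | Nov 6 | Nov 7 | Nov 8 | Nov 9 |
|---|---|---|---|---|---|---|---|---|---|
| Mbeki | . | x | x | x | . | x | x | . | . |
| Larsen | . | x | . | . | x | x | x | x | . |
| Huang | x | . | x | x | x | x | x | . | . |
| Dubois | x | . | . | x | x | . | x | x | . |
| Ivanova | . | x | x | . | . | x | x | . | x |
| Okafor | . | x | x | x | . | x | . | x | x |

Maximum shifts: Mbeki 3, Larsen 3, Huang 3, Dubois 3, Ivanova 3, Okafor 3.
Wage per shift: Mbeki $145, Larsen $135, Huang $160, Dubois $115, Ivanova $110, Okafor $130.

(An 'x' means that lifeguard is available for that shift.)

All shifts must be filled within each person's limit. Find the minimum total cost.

$1470

Picking the cheapest available lifeguard for each shift independently would cost $1390, but that ignores the shift limits.
An optimal schedule: Nov 1→Dubois, Nov 2→Ivanova, Nov 3→Okafor, Nov 4→Okafor, Nov 5→Dubois+Larsen, Nov 6→Larsen, Nov 7→Ivanova+Larsen, Nov 8→Dubois+Okafor, Nov 9→Ivanova.
Total: 115 + 110 + 130 + 130 + 115 + 135 + 135 + 110 + 135 + 115 + 130 + 110 = $1470.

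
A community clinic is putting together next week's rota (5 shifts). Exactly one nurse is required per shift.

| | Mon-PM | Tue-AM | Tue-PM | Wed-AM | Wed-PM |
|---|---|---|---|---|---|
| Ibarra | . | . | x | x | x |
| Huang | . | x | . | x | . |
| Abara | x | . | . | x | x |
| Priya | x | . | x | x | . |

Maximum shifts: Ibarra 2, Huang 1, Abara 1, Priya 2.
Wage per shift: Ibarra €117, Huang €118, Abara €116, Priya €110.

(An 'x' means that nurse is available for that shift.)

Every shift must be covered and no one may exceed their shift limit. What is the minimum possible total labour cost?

Tue-AM can only be covered by Huang, so that assignment is forced.
Picking the cheapest available nurse for each shift independently would cost €564, but that ignores the shift limits.
An optimal schedule: Mon-PM→Priya, Tue-AM→Huang, Tue-PM→Priya, Wed-AM→Ibarra, Wed-PM→Abara.
Total: 110 + 118 + 110 + 117 + 116 = €571.

€571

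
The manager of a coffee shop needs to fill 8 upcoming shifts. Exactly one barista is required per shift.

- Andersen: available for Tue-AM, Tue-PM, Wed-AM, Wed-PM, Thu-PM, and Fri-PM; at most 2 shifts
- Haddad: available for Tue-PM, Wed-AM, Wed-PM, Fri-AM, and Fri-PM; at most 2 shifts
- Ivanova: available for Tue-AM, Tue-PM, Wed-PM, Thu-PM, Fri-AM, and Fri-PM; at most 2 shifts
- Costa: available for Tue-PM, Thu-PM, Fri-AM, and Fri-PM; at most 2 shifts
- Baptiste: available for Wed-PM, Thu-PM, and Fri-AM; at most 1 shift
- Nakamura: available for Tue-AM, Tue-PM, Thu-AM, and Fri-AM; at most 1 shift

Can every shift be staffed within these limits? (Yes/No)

Yes

Thu-AM can only be covered by Nakamura, so that assignment is forced.
One valid schedule: Tue-AM→Andersen, Tue-PM→Ivanova, Wed-AM→Andersen, Wed-PM→Haddad, Thu-AM→Nakamura, Thu-PM→Ivanova, Fri-AM→Costa, Fri-PM→Haddad.
Loads: Andersen 2/2, Haddad 2/2, Ivanova 2/2, Costa 1/2, Baptiste 0/1, Nakamura 1/1 — all within limits.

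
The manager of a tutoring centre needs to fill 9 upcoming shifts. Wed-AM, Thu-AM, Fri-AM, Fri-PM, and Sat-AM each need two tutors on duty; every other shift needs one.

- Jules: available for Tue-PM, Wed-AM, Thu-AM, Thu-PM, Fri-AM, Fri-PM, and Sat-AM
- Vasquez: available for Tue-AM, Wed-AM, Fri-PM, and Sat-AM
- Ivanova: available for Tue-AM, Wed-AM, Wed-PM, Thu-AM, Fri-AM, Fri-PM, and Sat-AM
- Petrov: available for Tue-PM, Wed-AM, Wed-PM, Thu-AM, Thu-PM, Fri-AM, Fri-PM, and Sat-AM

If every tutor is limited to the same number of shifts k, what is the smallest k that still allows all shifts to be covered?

4

With 4 tutors and 14 worker-slots to fill, someone must work at least ⌈14/4⌉ = 4 shifts, so k ≥ 4.
k = 4 works: Tue-AM→Vasquez, Tue-PM→Jules, Wed-AM→Vasquez+Ivanova, Wed-PM→Ivanova, Thu-AM→Jules+Ivanova, Thu-PM→Jules, Fri-AM→Jules+Ivanova, Fri-PM→Vasquez+Petrov, Sat-AM→Vasquez+Petrov.
Loads: Jules 4, Vasquez 4, Ivanova 4, Petrov 2 — all ≤ 4.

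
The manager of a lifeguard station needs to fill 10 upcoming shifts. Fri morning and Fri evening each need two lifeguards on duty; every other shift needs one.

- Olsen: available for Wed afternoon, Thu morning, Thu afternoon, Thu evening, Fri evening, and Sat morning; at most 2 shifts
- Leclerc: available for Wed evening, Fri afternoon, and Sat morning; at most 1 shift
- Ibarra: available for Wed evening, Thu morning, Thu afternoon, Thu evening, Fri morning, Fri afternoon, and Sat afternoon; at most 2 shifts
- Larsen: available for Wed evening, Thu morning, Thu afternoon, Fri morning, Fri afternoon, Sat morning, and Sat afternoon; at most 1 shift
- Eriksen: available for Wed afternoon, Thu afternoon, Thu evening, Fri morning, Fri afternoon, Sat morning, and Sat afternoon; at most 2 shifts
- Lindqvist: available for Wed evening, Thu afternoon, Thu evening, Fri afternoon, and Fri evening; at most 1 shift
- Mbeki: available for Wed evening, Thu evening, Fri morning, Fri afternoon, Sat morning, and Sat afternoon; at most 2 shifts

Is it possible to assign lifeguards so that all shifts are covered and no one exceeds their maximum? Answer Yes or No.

No

Total capacity is 2+1+2+1+2+1+2 = 11 but 12 worker-slots are needed — infeasible.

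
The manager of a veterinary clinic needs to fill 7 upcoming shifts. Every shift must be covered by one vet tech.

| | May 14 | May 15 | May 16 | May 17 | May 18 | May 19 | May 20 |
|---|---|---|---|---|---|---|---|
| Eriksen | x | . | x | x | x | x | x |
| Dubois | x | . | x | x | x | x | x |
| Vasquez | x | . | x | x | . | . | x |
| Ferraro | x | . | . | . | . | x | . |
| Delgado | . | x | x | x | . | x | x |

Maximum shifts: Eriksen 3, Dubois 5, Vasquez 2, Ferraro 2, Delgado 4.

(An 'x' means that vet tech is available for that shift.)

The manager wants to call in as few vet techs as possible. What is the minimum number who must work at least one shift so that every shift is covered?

2

7 slots to fill and no one can take more than 5, so at least ⌈7/5⌉ = 2 vet techs are needed.
Eriksen and Delgado alone can cover everything: May 14→Eriksen, May 15→Delgado, May 16→Eriksen, May 17→Delgado, May 18→Eriksen, May 19→Delgado, May 20→Delgado.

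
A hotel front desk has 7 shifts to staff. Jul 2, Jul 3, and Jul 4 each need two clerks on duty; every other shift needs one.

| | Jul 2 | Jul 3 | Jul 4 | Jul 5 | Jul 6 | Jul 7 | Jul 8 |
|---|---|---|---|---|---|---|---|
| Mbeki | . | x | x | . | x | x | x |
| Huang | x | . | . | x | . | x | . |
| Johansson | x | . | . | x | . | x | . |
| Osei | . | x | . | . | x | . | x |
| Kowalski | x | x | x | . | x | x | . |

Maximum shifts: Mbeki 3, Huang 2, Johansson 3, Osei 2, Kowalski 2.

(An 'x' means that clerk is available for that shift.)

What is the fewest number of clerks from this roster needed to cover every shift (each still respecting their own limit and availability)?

4

10 slots to fill and no one can take more than 3, so at least ⌈10/3⌉ = 4 clerks are needed.
Mbeki, Johansson, Osei, and Kowalski alone can cover everything: Jul 2→Johansson+Kowalski, Jul 3→Mbeki+Osei, Jul 4→Mbeki+Kowalski, Jul 5→Johansson, Jul 6→Osei, Jul 7→Johansson, Jul 8→Mbeki.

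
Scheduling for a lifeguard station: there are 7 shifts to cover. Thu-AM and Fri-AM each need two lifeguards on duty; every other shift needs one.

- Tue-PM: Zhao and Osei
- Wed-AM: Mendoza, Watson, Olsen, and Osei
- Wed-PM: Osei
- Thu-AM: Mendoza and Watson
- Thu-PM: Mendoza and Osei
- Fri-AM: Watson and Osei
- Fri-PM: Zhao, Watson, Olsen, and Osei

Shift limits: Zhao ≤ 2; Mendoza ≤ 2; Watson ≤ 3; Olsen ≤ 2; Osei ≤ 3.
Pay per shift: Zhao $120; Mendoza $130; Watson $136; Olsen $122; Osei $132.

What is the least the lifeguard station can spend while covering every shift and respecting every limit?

Wed-PM can only be covered by Osei, so that assignment is forced.
Thu-AM can only be covered by Mendoza and Watson, so that assignment is forced.
Fri-AM can only be covered by Watson and Osei, so that assignment is forced.
Picking the cheapest available lifeguard for each shift independently would cost $1158, and that bound is achievable.
An optimal schedule: Tue-PM→Zhao, Wed-AM→Olsen, Wed-PM→Osei, Thu-AM→Mendoza+Watson, Thu-PM→Mendoza, Fri-AM→Osei+Watson, Fri-PM→Zhao.
Total: 120 + 122 + 132 + 130 + 136 + 130 + 132 + 136 + 120 = $1158.

$1158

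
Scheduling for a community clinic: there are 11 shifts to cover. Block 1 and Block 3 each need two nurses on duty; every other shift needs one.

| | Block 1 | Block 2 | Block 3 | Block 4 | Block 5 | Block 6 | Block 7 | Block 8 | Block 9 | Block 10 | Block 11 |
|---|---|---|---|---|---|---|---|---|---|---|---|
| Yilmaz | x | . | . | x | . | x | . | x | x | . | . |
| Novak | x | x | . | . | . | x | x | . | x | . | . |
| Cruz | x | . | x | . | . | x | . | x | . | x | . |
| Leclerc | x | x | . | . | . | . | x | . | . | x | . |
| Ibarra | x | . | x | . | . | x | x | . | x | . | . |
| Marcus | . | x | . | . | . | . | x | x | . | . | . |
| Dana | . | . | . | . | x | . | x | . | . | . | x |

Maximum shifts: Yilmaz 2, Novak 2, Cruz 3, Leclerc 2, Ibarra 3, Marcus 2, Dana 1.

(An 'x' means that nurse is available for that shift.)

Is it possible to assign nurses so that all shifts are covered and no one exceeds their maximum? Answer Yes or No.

Total capacity is 15 and 13 slots are needed, so capacity alone doesn't rule it out.
Shifts {Block 5, Block 11} need 2 worker-slots in total, but the nurses available for any of those shifts (Dana) can supply at most 1 among them. So no valid schedule exists.

No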